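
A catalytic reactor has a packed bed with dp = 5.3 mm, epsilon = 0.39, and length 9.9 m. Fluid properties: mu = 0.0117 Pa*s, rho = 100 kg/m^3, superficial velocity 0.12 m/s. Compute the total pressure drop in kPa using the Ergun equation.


dp = 5.3 mm = 0.0053 m
Viscous term = 150*0.0117*0.12*(1-0.39)^2 / (0.0053^2*0.39^3) = 47029.7
Inertial term = 1.75*100*0.12^2*(1-0.39) / (0.0053*0.39^3) = 4889.46
dP/L = 47029.7 + 4889.46 = 51919.2 Pa/m
dP = 51919.2 * 9.9 / 1000 = 514.0 kPa

514.0 kPa


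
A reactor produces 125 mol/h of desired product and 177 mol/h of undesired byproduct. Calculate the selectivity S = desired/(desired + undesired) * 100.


Selectivity = desired / (desired + undesired) * 100
Total products = 125 + 177 = 302 mol/h
S = 125 / 302 * 100
= 0.4139 * 100
= 41.39 %

41.39 %


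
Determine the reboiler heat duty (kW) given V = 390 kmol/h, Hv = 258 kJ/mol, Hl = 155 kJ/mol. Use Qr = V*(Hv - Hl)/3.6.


Qr = 390 * (258 - 155) / 3.6 = 390 * 103 / 3.6 = 11160

11160 kW


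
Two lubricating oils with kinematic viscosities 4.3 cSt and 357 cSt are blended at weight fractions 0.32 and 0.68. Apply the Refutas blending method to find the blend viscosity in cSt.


Refutas method: VBN_i = 14.534*ln(ln(visc_i + 0.8)) + 10.975, blended linearly by mass fraction; since VBN is linear in VBI_i = ln(ln(visc_i + 0.8)) and the fractions sum to 1, blend VBI directly: visc = exp(exp(VBI_blend)) - 0.8
VBI_1 = ln(ln(4.3 + 0.8)) = 0.488114
VBI_2 = ln(ln(357 + 0.8)) = 1.77155
VBI_blend = 0.32 * 0.488114 + 0.68 * 1.77155 = 1.36085
visc_blend = exp(exp(1.36085)) - 0.8 = 48.58

48.58 cSt


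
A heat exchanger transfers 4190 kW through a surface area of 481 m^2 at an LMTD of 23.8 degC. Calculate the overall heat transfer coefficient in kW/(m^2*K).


From Q = U*A*LMTD, U = Q / (A * LMTD)
U = 4190 / (481 * 23.8) = 4190 / 11447.8 = 0.3660

0.3660 kW/(m^2*K)


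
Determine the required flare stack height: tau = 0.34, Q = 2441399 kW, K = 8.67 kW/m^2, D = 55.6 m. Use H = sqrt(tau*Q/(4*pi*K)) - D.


tau*Q/(4*pi*K) = 0.34 * 2441399 / (4 * pi * 8.67) = 7618.84
sqrt(7618.84) = 87.286
H = 87.286 - 55.6 = 31.69

31.69 m


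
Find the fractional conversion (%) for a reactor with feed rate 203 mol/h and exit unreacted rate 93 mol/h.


X = (F_in - F_out) / F_in * 100
Moles reacted = 203 - 93 = 110
X = 110 / 203 * 100
= 0.5419 * 100
= 54.19 %

54.19 %


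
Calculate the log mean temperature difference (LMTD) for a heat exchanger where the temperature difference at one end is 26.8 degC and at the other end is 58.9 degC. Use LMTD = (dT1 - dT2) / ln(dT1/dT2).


LMTD = (dT1 - dT2) / ln(dT1/dT2)
= (26.8 - 58.9) / ln(26.8 / 58.9) = -32.1 / -0.787439 = 40.77

40.77 degC


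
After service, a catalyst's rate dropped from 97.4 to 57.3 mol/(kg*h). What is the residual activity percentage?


Activity (%) = (rate_used / rate_fresh) * 100
rate_used = 57.3, rate_fresh = 97.4
= (57.3 / 97.4) * 100
= 0.5883 * 100 = 58.83

58.83 %


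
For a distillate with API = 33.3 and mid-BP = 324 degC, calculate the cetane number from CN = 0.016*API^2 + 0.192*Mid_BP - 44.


CN = 0.016 * 33.3^2 + 0.192 * 324 - 44
CN = 17.74224 + 62.208 - 44 = 35.95024

35.95024


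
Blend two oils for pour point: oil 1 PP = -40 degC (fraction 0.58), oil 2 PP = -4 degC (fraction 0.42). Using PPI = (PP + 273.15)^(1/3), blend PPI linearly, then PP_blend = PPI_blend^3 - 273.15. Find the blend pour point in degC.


PPI_1 = (-40 + 273.15)^(1/3) = 6.15477
PPI_2 = (-4 + 273.15)^(1/3) = 6.456514
PPI_blend = 0.58 * 6.15477 + 0.42 * 6.456514 = 6.281502
PP_blend = 6.281502^3 - 273.15 = 247.8509 - 273.15 = -25.3

-25.3 degC


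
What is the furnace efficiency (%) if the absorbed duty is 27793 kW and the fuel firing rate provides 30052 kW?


Furnace efficiency = Q_absorbed / Q_fuel * 100
= 27793 / 30052 * 100 = 92.48

92.48 %


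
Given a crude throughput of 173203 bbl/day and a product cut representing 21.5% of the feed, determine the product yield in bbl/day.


Crude throughput = 173203 bbl/day
Fraction yield = 21.5%
yield = throughput * fraction / 100
yield = 173203 * 21.5 / 100 = 37238.645

37238.645 bbl/day


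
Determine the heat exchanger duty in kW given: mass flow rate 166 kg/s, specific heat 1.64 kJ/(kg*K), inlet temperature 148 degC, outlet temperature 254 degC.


Q = m_dot * cp * delta_T
delta_T = 254 - 148 = 106 K
Q = 166 * 1.64 * 106
= 272.24 * 106
= 28857.44 kW

28857.44 kW


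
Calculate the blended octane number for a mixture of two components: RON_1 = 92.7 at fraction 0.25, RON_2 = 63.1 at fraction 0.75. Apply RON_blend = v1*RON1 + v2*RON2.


Linear blending: RON_blend = sum(vi * RONi)
Contribution 1: 0.25 * 92.7 = 23.175
Contribution 2: 0.75 * 63.1 = 47.325
RON_blend = 23.175 + 47.325 = 70.5

70.5


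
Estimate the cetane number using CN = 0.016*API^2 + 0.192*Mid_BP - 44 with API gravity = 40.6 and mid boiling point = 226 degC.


CN = 0.016 * 40.6^2 + 0.192 * 226 - 44
CN = 26.37376 + 43.392 - 44 = 25.76576

25.76576


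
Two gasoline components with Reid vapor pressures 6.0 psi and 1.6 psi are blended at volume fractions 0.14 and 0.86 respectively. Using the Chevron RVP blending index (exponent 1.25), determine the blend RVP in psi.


Chevron index: RVP_blend = (sum xi*RVPi^1.25)^(1/1.25)
RVP^1.25 terms: 0.14 * 6.0^1.25 + 0.86 * 1.6^1.25 = 2.86223
RVP_blend = 2.86223^(1/1.25) = 2.319

2.319 psi


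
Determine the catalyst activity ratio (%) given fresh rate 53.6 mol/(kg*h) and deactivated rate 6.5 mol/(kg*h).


Activity (%) = (rate_used / rate_fresh) * 100
rate_used = 6.5, rate_fresh = 53.6
= (6.5 / 53.6) * 100
= 0.1213 * 100 = 12.13

12.13 %


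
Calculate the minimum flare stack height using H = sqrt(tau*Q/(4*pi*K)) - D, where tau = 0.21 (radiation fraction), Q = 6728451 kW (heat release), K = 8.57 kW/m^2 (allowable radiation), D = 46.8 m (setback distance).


tau*Q/(4*pi*K) = 0.21 * 6728451 / (4 * pi * 8.57) = 13120.3
sqrt(13120.3) = 114.544
H = 114.544 - 46.8 = 67.74

67.74 m


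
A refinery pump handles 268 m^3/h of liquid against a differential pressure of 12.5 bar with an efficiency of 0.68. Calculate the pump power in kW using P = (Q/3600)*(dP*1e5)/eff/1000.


Q = 268 / 3600 = 0.0744444 m^3/s
P = 0.0744444 * (12.5 * 1e5) / 0.68 / 1000 = 136.8

136.8 kW


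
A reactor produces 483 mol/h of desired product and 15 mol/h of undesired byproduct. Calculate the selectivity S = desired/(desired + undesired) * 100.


Selectivity = desired / (desired + undesired) * 100
Total products = 483 + 15 = 498 mol/h
S = 483 / 498 * 100
= 0.9699 * 100
= 96.99 %

96.99 %


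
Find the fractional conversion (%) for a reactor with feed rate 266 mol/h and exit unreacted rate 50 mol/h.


X = (F_in - F_out) / F_in * 100
Moles reacted = 266 - 50 = 216
X = 216 / 266 * 100
= 0.8120 * 100
= 81.20 %

81.20 %


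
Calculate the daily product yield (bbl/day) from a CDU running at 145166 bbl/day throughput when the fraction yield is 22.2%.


Crude throughput = 145166 bbl/day
Fraction yield = 22.2%
yield = throughput * fraction / 100
yield = 145166 * 22.2 / 100 = 32226.852

32226.852 bbl/day


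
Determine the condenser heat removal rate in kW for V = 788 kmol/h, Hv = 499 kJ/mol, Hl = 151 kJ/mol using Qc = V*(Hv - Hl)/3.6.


Qc = 788 * (499 - 151) / 3.6 = 788 * 348 / 3.6 = 76170

76170 kW


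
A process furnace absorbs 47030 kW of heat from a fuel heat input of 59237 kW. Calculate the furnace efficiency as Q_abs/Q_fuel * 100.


Furnace efficiency = Q_absorbed / Q_fuel * 100
= 47030 / 59237 * 100 = 79.39

79.39 %


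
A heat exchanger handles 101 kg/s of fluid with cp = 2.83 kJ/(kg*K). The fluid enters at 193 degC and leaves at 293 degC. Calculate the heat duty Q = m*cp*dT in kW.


Q = m_dot * cp * delta_T
delta_T = 293 - 193 = 100 K
Q = 101 * 2.83 * 100
= 285.83 * 100
= 28583 kW

28583 kW


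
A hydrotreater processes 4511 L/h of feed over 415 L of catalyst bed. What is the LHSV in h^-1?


LHSV = volumetric feed rate / catalyst volume
= 4511 L/h / 415 L
= 10.87 h^-1

10.87 h^-1


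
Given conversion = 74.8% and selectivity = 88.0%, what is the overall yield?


Overall yield = conversion (%) * selectivity (%) / 100
Conversion = 74.8%, Selectivity = 88.0%
Y = 74.8 * 88.0 / 100
= 65.824 %

65.824 %


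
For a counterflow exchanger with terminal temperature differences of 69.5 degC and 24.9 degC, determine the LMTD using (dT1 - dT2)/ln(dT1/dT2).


LMTD = (dT1 - dT2) / ln(dT1/dT2)
= (69.5 - 24.9) / ln(69.5 / 24.9) = 44.6 / 1.02646 = 43.45

43.45 degC


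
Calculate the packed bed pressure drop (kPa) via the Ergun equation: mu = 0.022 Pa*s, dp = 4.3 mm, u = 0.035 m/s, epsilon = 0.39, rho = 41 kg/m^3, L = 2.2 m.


dp = 4.3 mm = 0.0043 m
Viscous term = 150*0.022*0.035*(1-0.39)^2 / (0.0043^2*0.39^3) = 39184.2
Inertial term = 1.75*41*0.035^2*(1-0.39) / (0.0043*0.39^3) = 210.197
dP/L = 39184.2 + 210.197 = 39394.4 Pa/m
dP = 39394.4 * 2.2 / 1000 = 86.67 kPa

86.67 kPa


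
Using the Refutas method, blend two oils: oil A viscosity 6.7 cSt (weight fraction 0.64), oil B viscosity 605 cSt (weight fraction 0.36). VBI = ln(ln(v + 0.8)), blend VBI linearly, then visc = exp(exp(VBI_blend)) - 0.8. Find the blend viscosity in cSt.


Refutas method: VBN_i = 14.534*ln(ln(visc_i + 0.8)) + 10.975, blended linearly by mass fraction; since VBN is linear in VBI_i = ln(ln(visc_i + 0.8)) and the fractions sum to 1, blend VBI directly: visc = exp(exp(VBI_blend)) - 0.8
VBI_1 = ln(ln(6.7 + 0.8)) = 0.700571
VBI_2 = ln(ln(605 + 0.8)) = 1.85732
VBI_blend = 0.64 * 0.700571 + 0.36 * 1.85732 = 1.117
visc_blend = exp(exp(1.117)) - 0.8 = 20.44

20.44 cSt


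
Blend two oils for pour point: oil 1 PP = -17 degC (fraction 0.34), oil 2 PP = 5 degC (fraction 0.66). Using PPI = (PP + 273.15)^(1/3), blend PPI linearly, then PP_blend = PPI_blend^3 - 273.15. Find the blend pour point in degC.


PPI_1 = (-17 + 273.15)^(1/3) = 6.350844
PPI_2 = (5 + 273.15)^(1/3) = 6.527693
PPI_blend = 0.34 * 6.350844 + 0.66 * 6.527693 = 6.467564
PP_blend = 6.467564^3 - 273.15 = 270.5342 - 273.15 = -2.62

-2.62 degC


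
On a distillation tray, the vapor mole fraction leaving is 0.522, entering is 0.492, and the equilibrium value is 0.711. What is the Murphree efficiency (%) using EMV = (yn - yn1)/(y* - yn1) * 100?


Murphree vapor efficiency: EMV = (y_n - y_(n-1)) / (y*_n - y_(n-1)) * 100
EMV = (0.522 - 0.492) / (0.711 - 0.492) * 100 = 0.03 / 0.219 * 100 = 13.70

13.70 %


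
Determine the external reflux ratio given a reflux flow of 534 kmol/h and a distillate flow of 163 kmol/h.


Reflux ratio definition: R = L / D (liquid returned / distillate withdrawn)
L = 534 kmol/h, D = 163 kmol/h
R = 534 / 163 = 3.276

3.276


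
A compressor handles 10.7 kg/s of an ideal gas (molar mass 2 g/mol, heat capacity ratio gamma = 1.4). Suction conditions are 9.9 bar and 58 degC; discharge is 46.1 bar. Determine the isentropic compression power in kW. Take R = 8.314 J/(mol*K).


Isentropic work: W = m*(gamma/(gamma-1))*(R*T1/MW)*((P2/P1)^((gamma-1)/gamma) - 1)
T1 = 58 + 273.15 = 331.15 K
Pressure ratio = 46.1 / 9.9 = 4.65657
Exponent = (1.4 - 1)/1.4 = 0.285714
(P2/P1)^exp - 1 = 4.65657^0.285714 - 1 = 0.551943
W = 10.7 * 1.4 / 0.4 * 8.314 * 331.15 / 2 * 0.551943 = 28450

28450 kW


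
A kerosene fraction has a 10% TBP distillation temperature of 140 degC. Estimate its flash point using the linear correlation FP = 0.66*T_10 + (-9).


FP = 0.66 * 140 + (-9) = 83.4

83.4 degC


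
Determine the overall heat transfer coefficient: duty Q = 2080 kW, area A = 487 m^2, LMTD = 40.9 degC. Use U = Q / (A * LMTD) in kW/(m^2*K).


From Q = U*A*LMTD, U = Q / (A * LMTD)
U = 2080 / (487 * 40.9) = 2080 / 19918.3 = 0.1044

0.1044 kW/(m^2*K)


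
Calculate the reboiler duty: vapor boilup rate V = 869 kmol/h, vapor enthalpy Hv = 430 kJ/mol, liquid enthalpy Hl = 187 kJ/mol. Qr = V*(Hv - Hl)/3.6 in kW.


Qr = 869 * (430 - 187) / 3.6 = 869 * 243 / 3.6 = 58660

58660 kW


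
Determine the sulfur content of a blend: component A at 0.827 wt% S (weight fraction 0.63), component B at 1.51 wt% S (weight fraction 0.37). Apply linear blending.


Linear sulfur blending: S_blend = x1*S1 + x2*S2
Contribution 1: 0.63 * 0.827 = 0.52101 wt%
Contribution 2: 0.37 * 1.51 = 0.5587 wt%
S_blend = 0.52101 + 0.5587 = 1.07971

1.07971 wt%


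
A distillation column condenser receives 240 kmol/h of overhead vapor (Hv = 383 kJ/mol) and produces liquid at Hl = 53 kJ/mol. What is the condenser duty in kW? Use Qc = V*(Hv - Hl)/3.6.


Qc = 240 * (383 - 53) / 3.6 = 240 * 330 / 3.6 = 22000

22000 kW


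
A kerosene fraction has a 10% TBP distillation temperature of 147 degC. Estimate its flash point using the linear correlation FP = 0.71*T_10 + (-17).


FP = 0.71 * 147 + (-17) = 87.37

87.37 degC


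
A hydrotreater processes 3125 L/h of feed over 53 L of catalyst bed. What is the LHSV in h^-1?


LHSV = volumetric feed rate / catalyst volume
= 3125 L/h / 53 L
= 58.96 h^-1

58.96 h^-1


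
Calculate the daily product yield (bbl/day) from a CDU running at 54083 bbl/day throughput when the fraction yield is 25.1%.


Crude throughput = 54083 bbl/day
Fraction yield = 25.1%
yield = throughput * fraction / 100
yield = 54083 * 25.1 / 100 = 13574.833

13574.833 bbl/day


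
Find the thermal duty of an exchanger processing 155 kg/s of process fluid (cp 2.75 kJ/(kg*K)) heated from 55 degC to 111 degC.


Q = m_dot * cp * delta_T
delta_T = 111 - 55 = 56 K
Q = 155 * 2.75 * 56
= 426.25 * 56
= 23870 kW

23870 kW


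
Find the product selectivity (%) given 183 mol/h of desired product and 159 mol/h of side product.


Selectivity = desired / (desired + undesired) * 100
Total products = 183 + 159 = 342 mol/h
S = 183 / 342 * 100
= 0.5351 * 100
= 53.51 %

53.51 %


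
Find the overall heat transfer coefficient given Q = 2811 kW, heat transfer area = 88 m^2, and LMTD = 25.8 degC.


From Q = U*A*LMTD, U = Q / (A * LMTD)
U = 2811 / (88 * 25.8) = 2811 / 2270.4 = 1.238

1.238 kW/(m^2*K)


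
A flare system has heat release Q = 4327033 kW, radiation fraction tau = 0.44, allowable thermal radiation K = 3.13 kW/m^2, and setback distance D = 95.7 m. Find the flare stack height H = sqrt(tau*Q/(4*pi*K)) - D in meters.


tau*Q/(4*pi*K) = 0.44 * 4327033 / (4 * pi * 3.13) = 48404.8
sqrt(48404.8) = 220.011
H = 220.011 - 95.7 = 124.3

124.3 m


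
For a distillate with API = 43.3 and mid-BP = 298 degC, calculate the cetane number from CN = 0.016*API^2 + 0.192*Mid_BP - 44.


CN = 0.016 * 43.3^2 + 0.192 * 298 - 44
CN = 29.99824 + 57.216 - 44 = 43.21424

43.21424


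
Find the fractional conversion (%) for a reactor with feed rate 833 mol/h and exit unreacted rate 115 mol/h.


X = (F_in - F_out) / F_in * 100
Moles reacted = 833 - 115 = 718
X = 718 / 833 * 100
= 0.8619 * 100
= 86.19 %

86.19 %


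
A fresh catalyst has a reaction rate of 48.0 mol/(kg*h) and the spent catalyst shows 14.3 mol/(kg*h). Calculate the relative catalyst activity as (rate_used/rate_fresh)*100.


Activity (%) = (rate_used / rate_fresh) * 100
rate_used = 14.3, rate_fresh = 48.0
= (14.3 / 48.0) * 100
= 0.2979 * 100 = 29.79

29.79 %


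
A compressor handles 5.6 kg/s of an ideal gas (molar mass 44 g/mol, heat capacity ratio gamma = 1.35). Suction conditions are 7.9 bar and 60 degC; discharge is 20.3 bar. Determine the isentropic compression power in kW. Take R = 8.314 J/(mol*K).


Isentropic work: W = m*(gamma/(gamma-1))*(R*T1/MW)*((P2/P1)^((gamma-1)/gamma) - 1)
T1 = 60 + 273.15 = 333.15 K
Pressure ratio = 20.3 / 7.9 = 2.56962
Exponent = (1.35 - 1)/1.35 = 0.259259
(P2/P1)^exp - 1 = 2.56962^0.259259 - 1 = 0.27721
W = 5.6 * 1.35 / 0.35 * 8.314 * 333.15 / 44 * 0.27721 = 376.9

376.9 kW


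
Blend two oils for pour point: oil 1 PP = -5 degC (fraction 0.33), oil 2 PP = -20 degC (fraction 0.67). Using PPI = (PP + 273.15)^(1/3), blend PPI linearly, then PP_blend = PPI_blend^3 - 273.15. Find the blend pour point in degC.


PPI_1 = (-5 + 273.15)^(1/3) = 6.448508
PPI_2 = (-20 + 273.15)^(1/3) = 6.325953
PPI_blend = 0.33 * 6.448508 + 0.67 * 6.325953 = 6.366396
PP_blend = 6.366396^3 - 273.15 = 258.0364 - 273.15 = -15.11

-15.11 degC


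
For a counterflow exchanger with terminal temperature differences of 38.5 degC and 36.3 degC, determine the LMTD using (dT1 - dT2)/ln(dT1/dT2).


LMTD = (dT1 - dT2) / ln(dT1/dT2)
= (38.5 - 36.3) / ln(38.5 / 36.3) = 2.2 / 0.0588405 = 37.39

37.39 degC


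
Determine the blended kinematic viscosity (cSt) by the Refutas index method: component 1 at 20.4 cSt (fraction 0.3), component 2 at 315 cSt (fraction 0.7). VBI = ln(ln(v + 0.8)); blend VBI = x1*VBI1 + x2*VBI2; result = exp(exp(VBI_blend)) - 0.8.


Refutas method: VBN_i = 14.534*ln(ln(visc_i + 0.8)) + 10.975, blended linearly by mass fraction; since VBN is linear in VBI_i = ln(ln(visc_i + 0.8)) and the fractions sum to 1, blend VBI directly: visc = exp(exp(VBI_blend)) - 0.8
VBI_1 = ln(ln(20.4 + 0.8)) = 1.11645
VBI_2 = ln(ln(315 + 0.8)) = 1.75009
VBI_blend = 0.3 * 1.11645 + 0.7 * 1.75009 = 1.56
visc_blend = exp(exp(1.56)) - 0.8 = 115.8

115.8 cSt


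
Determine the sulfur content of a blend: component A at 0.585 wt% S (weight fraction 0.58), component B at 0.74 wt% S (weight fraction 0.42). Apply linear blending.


Linear sulfur blending: S_blend = x1*S1 + x2*S2
Contribution 1: 0.58 * 0.585 = 0.3393 wt%
Contribution 2: 0.42 * 0.74 = 0.3108 wt%
S_blend = 0.3393 + 0.3108 = 0.6501

0.6501 wt%


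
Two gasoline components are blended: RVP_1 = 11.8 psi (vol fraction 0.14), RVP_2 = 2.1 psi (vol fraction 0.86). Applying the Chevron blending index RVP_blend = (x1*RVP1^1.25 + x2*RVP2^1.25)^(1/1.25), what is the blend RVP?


Chevron index: RVP_blend = (sum xi*RVPi^1.25)^(1/1.25)
RVP^1.25 terms: 0.14 * 11.8^1.25 + 0.86 * 2.1^1.25 = 5.23589
RVP_blend = 5.23589^(1/1.25) = 3.760

3.760 psi


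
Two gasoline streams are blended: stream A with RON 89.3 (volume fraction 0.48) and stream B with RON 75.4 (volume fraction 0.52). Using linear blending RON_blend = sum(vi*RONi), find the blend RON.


Linear blending: RON_blend = sum(vi * RONi)
Contribution 1: 0.48 * 89.3 = 42.864
Contribution 2: 0.52 * 75.4 = 39.208
RON_blend = 42.864 + 39.208 = 82.072

82.072


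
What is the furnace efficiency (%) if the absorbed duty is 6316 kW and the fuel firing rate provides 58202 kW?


Furnace efficiency = Q_absorbed / Q_fuel * 100
= 6316 / 58202 * 100 = 10.85

10.85 %


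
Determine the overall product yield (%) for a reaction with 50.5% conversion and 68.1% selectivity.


Overall yield = conversion (%) * selectivity (%) / 100
Conversion = 50.5%, Selectivity = 68.1%
Y = 50.5 * 68.1 / 100
= 34.3905 %

34.3905 %


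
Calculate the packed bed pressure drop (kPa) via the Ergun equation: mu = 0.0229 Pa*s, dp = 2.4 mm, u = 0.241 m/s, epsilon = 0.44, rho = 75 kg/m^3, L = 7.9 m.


dp = 2.4 mm = 0.0024 m
Viscous term = 150*0.0229*0.241*(1-0.44)^2 / (0.0024^2*0.44^3) = 529102
Inertial term = 1.75*75*0.241^2*(1-0.44) / (0.0024*0.44^3) = 20881
dP/L = 529102 + 20881 = 549983 Pa/m
dP = 549983 * 7.9 / 1000 = 4345 kPa

4345 kPa


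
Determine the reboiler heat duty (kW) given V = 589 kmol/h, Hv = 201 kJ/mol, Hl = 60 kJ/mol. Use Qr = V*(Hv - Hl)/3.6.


Qr = 589 * (201 - 60) / 3.6 = 589 * 141 / 3.6 = 23070

23070 kW


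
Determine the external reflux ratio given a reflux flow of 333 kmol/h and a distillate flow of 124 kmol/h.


Reflux ratio definition: R = L / D (liquid returned / distillate withdrawn)
L = 333 kmol/h, D = 124 kmol/h
R = 333 / 124 = 2.685

2.685


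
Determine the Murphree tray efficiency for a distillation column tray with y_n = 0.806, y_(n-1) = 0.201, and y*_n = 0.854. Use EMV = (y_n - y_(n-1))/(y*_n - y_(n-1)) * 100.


Murphree vapor efficiency: EMV = (y_n - y_(n-1)) / (y*_n - y_(n-1)) * 100
EMV = (0.806 - 0.201) / (0.854 - 0.201) * 100 = 0.605 / 0.653 * 100 = 92.65

92.65 %


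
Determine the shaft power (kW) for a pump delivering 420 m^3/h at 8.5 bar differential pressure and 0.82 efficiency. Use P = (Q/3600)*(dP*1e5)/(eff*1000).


Q = 420 / 3600 = 0.116667 m^3/s
P = 0.116667 * (8.5 * 1e5) / 0.82 / 1000 = 120.9

120.9 kW


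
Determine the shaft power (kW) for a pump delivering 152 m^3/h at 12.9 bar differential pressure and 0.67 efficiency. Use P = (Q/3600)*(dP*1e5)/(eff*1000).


Q = 152 / 3600 = 0.0422222 m^3/s
P = 0.0422222 * (12.9 * 1e5) / 0.67 / 1000 = 81.29

81.29 kW


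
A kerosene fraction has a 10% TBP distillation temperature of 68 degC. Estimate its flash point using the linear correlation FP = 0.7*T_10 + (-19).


FP = 0.7 * 68 + (-19) = 28.6

28.6 degC


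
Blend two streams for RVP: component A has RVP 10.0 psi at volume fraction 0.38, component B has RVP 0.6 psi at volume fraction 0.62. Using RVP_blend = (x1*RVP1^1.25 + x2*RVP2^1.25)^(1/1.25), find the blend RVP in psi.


Chevron index: RVP_blend = (sum xi*RVPi^1.25)^(1/1.25)
RVP^1.25 terms: 0.38 * 10.0^1.25 + 0.62 * 0.6^1.25 = 7.08486
RVP_blend = 7.08486^(1/1.25) = 4.789

4.789 psi


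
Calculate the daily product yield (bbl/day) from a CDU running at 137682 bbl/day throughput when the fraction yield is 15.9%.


Crude throughput = 137682 bbl/day
Fraction yield = 15.9%
yield = throughput * fraction / 100
yield = 137682 * 15.9 / 100 = 21891.438

21891.438 bbl/day


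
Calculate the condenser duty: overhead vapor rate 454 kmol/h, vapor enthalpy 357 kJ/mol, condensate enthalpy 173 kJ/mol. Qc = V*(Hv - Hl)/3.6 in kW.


Qc = 454 * (357 - 173) / 3.6 = 454 * 184 / 3.6 = 23200

23200 kW


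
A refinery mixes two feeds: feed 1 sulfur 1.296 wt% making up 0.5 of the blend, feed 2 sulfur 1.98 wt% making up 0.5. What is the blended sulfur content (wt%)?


Linear sulfur blending: S_blend = x1*S1 + x2*S2
Contribution 1: 0.5 * 1.296 = 0.648 wt%
Contribution 2: 0.5 * 1.98 = 0.99 wt%
S_blend = 0.648 + 0.99 = 1.638

1.638 wt%


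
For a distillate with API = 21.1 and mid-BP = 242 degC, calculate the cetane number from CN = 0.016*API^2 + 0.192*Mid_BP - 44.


CN = 0.016 * 21.1^2 + 0.192 * 242 - 44
CN = 7.12336 + 46.464 - 44 = 9.58736

9.58736


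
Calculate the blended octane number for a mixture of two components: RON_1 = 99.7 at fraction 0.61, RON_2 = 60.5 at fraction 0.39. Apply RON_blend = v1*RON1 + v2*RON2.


Linear blending: RON_blend = sum(vi * RONi)
Contribution 1: 0.61 * 99.7 = 60.817
Contribution 2: 0.39 * 60.5 = 23.595
RON_blend = 60.817 + 23.595 = 84.412

84.412


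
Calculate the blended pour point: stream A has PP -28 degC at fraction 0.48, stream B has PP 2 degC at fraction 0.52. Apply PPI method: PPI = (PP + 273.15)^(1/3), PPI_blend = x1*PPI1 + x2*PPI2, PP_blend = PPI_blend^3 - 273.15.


PPI_1 = (-28 + 273.15)^(1/3) = 6.258601
PPI_2 = (2 + 273.15)^(1/3) = 6.504139
PPI_blend = 0.48 * 6.258601 + 0.52 * 6.504139 = 6.386281
PP_blend = 6.386281^3 - 273.15 = 260.4618 - 273.15 = -12.69

-12.69 degC


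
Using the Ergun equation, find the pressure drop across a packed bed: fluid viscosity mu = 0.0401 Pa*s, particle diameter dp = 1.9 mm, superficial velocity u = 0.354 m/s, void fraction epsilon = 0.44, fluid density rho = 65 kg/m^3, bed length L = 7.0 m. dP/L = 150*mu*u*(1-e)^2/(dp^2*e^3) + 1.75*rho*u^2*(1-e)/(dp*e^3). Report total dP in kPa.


dp = 1.9 mm = 0.0019 m
Viscous term = 150*0.0401*0.354*(1-0.44)^2 / (0.0019^2*0.44^3) = 2171450
Inertial term = 1.75*65*0.354^2*(1-0.44) / (0.0019*0.44^3) = 49321.3
dP/L = 2171450 + 49321.3 = 2220770 Pa/m
dP = 2220770 * 7.0 / 1000 = 15550 kPa

15550 kPa


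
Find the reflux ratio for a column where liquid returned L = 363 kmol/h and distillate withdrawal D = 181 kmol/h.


Reflux ratio definition: R = L / D (liquid returned / distillate withdrawn)
L = 363 kmol/h, D = 181 kmol/h
R = 363 / 181 = 2.006

2.006


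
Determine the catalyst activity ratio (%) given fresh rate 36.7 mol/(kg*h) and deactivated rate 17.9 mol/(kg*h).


Activity (%) = (rate_used / rate_fresh) * 100
rate_used = 17.9, rate_fresh = 36.7
= (17.9 / 36.7) * 100
= 0.4877 * 100 = 48.77

48.77 %


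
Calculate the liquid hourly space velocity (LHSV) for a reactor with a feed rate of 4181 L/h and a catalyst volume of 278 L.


LHSV = volumetric feed rate / catalyst volume
= 4181 L/h / 278 L
= 15.04 h^-1

15.04 h^-1


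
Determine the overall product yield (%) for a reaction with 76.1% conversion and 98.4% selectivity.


Overall yield = conversion (%) * selectivity (%) / 100
Conversion = 76.1%, Selectivity = 98.4%
Y = 76.1 * 98.4 / 100
= 74.8824 %

74.8824 %


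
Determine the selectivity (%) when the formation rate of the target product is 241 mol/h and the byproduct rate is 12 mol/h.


Selectivity = desired / (desired + undesired) * 100
Total products = 241 + 12 = 253 mol/h
S = 241 / 253 * 100
= 0.9526 * 100
= 95.26 %

95.26 %


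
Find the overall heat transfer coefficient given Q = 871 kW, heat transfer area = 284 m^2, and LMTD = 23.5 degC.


From Q = U*A*LMTD, U = Q / (A * LMTD)
U = 871 / (284 * 23.5) = 871 / 6674 = 0.1305

0.1305 kW/(m^2*K)


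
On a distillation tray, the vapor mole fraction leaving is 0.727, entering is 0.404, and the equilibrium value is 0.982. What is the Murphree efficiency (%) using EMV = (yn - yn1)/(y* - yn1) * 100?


Murphree vapor efficiency: EMV = (y_n - y_(n-1)) / (y*_n - y_(n-1)) * 100
EMV = (0.727 - 0.404) / (0.982 - 0.404) * 100 = 0.323 / 0.578 * 100 = 55.88

55.88 %


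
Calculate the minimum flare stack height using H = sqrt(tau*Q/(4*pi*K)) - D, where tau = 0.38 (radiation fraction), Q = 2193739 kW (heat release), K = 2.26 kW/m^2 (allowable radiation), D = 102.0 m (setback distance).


tau*Q/(4*pi*K) = 0.38 * 2193739 / (4 * pi * 2.26) = 29352.8
sqrt(29352.8) = 171.327
H = 171.327 - 102.0 = 69.33

69.33 m


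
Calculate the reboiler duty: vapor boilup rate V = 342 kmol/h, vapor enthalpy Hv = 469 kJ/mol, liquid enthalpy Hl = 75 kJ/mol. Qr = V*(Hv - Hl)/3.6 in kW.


Qr = 342 * (469 - 75) / 3.6 = 342 * 394 / 3.6 = 37430

37430 kW


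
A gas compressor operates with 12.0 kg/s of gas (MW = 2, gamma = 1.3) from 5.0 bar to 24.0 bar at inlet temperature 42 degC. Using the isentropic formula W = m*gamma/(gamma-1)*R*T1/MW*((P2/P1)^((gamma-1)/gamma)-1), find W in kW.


Isentropic work: W = m*(gamma/(gamma-1))*(R*T1/MW)*((P2/P1)^((gamma-1)/gamma) - 1)
T1 = 42 + 273.15 = 315.15 K
Pressure ratio = 24.0 / 5.0 = 4.8
Exponent = (1.3 - 1)/1.3 = 0.230769
(P2/P1)^exp - 1 = 4.8^0.230769 - 1 = 0.436182
W = 12.0 * 1.3 / 0.3 * 8.314 * 315.15 / 2 * 0.436182 = 29710

29710 kW


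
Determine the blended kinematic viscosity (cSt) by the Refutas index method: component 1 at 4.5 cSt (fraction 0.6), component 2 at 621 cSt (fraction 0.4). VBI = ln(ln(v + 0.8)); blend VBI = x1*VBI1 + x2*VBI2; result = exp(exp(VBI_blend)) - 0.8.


Refutas method: VBN_i = 14.534*ln(ln(visc_i + 0.8)) + 10.975, blended linearly by mass fraction; since VBN is linear in VBI_i = ln(ln(visc_i + 0.8)) and the fractions sum to 1, blend VBI directly: visc = exp(exp(VBI_blend)) - 0.8
VBI_1 = ln(ln(4.5 + 0.8)) = 0.51145
VBI_2 = ln(ln(621 + 0.8)) = 1.86138
VBI_blend = 0.6 * 0.51145 + 0.4 * 1.86138 = 1.05142
visc_blend = exp(exp(1.05142)) - 0.8 = 16.69

16.69 cSt


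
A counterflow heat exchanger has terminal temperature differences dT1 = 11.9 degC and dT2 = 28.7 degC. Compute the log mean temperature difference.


LMTD = (dT1 - dT2) / ln(dT1/dT2)
= (11.9 - 28.7) / ln(11.9 / 28.7) = -16.8 / -0.880359 = 19.08

19.08 degC


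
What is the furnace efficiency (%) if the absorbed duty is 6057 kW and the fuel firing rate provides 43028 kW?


Furnace efficiency = Q_absorbed / Q_fuel * 100
= 6057 / 43028 * 100 = 14.08

14.08 %


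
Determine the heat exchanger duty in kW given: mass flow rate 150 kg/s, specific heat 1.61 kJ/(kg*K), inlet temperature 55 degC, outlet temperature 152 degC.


Q = m_dot * cp * delta_T
delta_T = 152 - 55 = 97 K
Q = 150 * 1.61 * 97
= 241.5 * 97
= 23425.5 kW

23425.5 kW


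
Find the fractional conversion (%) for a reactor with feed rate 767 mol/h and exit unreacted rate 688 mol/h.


X = (F_in - F_out) / F_in * 100
Moles reacted = 767 - 688 = 79
X = 79 / 767 * 100
= 0.1030 * 100
= 10.30 %

10.30 %


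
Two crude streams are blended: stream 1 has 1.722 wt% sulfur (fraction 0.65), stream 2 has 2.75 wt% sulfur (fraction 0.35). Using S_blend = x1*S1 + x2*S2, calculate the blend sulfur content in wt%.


Linear sulfur blending: S_blend = x1*S1 + x2*S2
Contribution 1: 0.65 * 1.722 = 1.1193 wt%
Contribution 2: 0.35 * 2.75 = 0.9625 wt%
S_blend = 1.1193 + 0.9625 = 2.0818

2.0818 wt%


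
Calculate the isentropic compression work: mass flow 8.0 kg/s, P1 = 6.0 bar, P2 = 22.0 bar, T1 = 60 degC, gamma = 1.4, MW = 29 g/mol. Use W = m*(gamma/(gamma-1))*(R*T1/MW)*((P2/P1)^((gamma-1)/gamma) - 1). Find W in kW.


Isentropic work: W = m*(gamma/(gamma-1))*(R*T1/MW)*((P2/P1)^((gamma-1)/gamma) - 1)
T1 = 60 + 273.15 = 333.15 K
Pressure ratio = 22.0 / 6.0 = 3.66667
Exponent = (1.4 - 1)/1.4 = 0.285714
(P2/P1)^exp - 1 = 3.66667^0.285714 - 1 = 0.449507
W = 8.0 * 1.4 / 0.4 * 8.314 * 333.15 / 29 * 0.449507 = 1202

1202 kW


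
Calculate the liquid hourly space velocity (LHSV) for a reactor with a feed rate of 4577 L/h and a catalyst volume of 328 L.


LHSV = volumetric feed rate / catalyst volume
= 4577 L/h / 328 L
= 13.95 h^-1

13.95 h^-1


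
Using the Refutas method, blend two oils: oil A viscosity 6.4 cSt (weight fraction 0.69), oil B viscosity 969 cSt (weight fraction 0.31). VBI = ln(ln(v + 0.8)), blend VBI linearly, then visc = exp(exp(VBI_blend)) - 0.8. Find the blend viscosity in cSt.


Refutas method: VBN_i = 14.534*ln(ln(visc_i + 0.8)) + 10.975, blended linearly by mass fraction; since VBN is linear in VBI_i = ln(ln(visc_i + 0.8)) and the fractions sum to 1, blend VBI directly: visc = exp(exp(VBI_blend)) - 0.8
VBI_1 = ln(ln(6.4 + 0.8)) = 0.680103
VBI_2 = ln(ln(969 + 0.8)) = 1.9282
VBI_blend = 0.69 * 0.680103 + 0.31 * 1.9282 = 1.06701
visc_blend = exp(exp(1.06701)) - 0.8 = 17.50

17.50 cSt


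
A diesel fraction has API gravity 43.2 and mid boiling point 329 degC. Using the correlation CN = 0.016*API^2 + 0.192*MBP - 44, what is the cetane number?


CN = 0.016 * 43.2^2 + 0.192 * 329 - 44
CN = 29.85984 + 63.168 - 44 = 49.02784

49.02784


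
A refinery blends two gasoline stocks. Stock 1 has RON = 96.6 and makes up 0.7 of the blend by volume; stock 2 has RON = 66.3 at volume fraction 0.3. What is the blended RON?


Linear blending: RON_blend = sum(vi * RONi)
Contribution 1: 0.7 * 96.6 = 67.62
Contribution 2: 0.3 * 66.3 = 19.89
RON_blend = 67.62 + 19.89 = 87.51

87.51


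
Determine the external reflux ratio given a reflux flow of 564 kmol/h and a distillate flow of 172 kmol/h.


Reflux ratio definition: R = L / D (liquid returned / distillate withdrawn)
L = 564 kmol/h, D = 172 kmol/h
R = 564 / 172 = 3.279

3.279


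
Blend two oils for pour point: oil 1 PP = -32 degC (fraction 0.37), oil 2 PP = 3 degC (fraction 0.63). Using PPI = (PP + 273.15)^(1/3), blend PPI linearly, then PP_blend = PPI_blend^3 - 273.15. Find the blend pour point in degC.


PPI_1 = (-32 + 273.15)^(1/3) = 6.224375
PPI_2 = (3 + 273.15)^(1/3) = 6.512009
PPI_blend = 0.37 * 6.224375 + 0.63 * 6.512009 = 6.405584
PP_blend = 6.405584^3 - 273.15 = 262.8308 - 273.15 = -10.32

-10.32 degC


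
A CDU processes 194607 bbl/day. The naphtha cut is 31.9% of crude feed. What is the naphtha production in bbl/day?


Crude throughput = 194607 bbl/day
Fraction yield = 31.9%
yield = throughput * fraction / 100
yield = 194607 * 31.9 / 100 = 62079.633

62079.633 bbl/day


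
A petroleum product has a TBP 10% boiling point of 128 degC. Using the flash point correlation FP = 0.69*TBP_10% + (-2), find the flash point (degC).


FP = 0.69 * 128 + (-2) = 86.32

86.32 degC


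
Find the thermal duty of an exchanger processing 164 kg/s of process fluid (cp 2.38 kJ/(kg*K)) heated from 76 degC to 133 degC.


Q = m_dot * cp * delta_T
delta_T = 133 - 76 = 57 K
Q = 164 * 2.38 * 57
= 390.32 * 57
= 22248.24 kW

22248.24 kW


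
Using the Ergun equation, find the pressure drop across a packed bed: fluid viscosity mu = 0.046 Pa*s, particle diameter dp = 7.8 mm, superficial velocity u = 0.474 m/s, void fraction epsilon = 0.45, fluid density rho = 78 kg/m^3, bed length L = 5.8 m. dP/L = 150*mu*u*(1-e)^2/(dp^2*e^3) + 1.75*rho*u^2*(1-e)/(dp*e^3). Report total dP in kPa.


dp = 7.8 mm = 0.0078 m
Viscous term = 150*0.046*0.474*(1-0.45)^2 / (0.0078^2*0.45^3) = 178454
Inertial term = 1.75*78*0.474^2*(1-0.45) / (0.0078*0.45^3) = 23731.2
dP/L = 178454 + 23731.2 = 202185 Pa/m
dP = 202185 * 5.8 / 1000 = 1173 kPa

1173 kPa


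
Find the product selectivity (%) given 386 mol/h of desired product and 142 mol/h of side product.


Selectivity = desired / (desired + undesired) * 100
Total products = 386 + 142 = 528 mol/h
S = 386 / 528 * 100
= 0.7311 * 100
= 73.11 %

73.11 %


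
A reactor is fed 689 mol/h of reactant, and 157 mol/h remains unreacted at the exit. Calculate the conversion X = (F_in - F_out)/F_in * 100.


X = (F_in - F_out) / F_in * 100
Moles reacted = 689 - 157 = 532
X = 532 / 689 * 100
= 0.7721 * 100
= 77.21 %

77.21 %


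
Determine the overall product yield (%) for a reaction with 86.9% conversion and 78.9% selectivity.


Overall yield = conversion (%) * selectivity (%) / 100
Conversion = 86.9%, Selectivity = 78.9%
Y = 86.9 * 78.9 / 100
= 68.5641 %

68.5641 %


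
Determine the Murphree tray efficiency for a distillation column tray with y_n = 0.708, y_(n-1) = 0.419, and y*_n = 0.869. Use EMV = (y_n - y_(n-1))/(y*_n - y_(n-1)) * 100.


Murphree vapor efficiency: EMV = (y_n - y_(n-1)) / (y*_n - y_(n-1)) * 100
EMV = (0.708 - 0.419) / (0.869 - 0.419) * 100 = 0.289 / 0.45 * 100 = 64.22

64.22 %


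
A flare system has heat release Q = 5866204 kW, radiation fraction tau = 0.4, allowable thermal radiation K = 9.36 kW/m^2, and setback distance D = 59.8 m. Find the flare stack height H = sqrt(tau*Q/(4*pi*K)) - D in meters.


tau*Q/(4*pi*K) = 0.4 * 5866204 / (4 * pi * 9.36) = 19949.5
sqrt(19949.5) = 141.243
H = 141.243 - 59.8 = 81.44

81.44 m


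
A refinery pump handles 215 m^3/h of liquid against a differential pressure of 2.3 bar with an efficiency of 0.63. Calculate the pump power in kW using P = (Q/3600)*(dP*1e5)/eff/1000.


Q = 215 / 3600 = 0.0597222 m^3/s
P = 0.0597222 * (2.3 * 1e5) / 0.63 / 1000 = 21.80

21.80 kW


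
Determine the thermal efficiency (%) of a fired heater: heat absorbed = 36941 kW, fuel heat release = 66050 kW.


Furnace efficiency = Q_absorbed / Q_fuel * 100
= 36941 / 66050 * 100 = 55.93

55.93 %


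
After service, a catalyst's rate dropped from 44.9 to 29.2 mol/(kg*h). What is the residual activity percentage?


Activity (%) = (rate_used / rate_fresh) * 100
rate_used = 29.2, rate_fresh = 44.9
= (29.2 / 44.9) * 100
= 0.6503 * 100 = 65.03

65.03 %


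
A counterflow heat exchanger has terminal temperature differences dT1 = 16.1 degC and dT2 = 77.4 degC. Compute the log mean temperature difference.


LMTD = (dT1 - dT2) / ln(dT1/dT2)
= (16.1 - 77.4) / ln(16.1 / 77.4) = -61.3 / -1.57017 = 39.04

39.04 degC


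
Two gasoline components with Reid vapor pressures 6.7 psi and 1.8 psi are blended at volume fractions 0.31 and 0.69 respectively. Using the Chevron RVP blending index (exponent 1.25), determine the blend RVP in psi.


Chevron index: RVP_blend = (sum xi*RVPi^1.25)^(1/1.25)
RVP^1.25 terms: 0.31 * 6.7^1.25 + 0.69 * 1.8^1.25 = 4.7802
RVP_blend = 4.7802^(1/1.25) = 3.496

3.496 psi


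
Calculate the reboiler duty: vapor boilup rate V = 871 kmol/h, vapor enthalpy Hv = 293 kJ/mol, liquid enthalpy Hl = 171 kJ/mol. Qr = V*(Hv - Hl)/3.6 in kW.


Qr = 871 * (293 - 171) / 3.6 = 871 * 122 / 3.6 = 29520

29520 kW


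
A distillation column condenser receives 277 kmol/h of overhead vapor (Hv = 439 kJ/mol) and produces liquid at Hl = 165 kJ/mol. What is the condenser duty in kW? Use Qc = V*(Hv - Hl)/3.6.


Qc = 277 * (439 - 165) / 3.6 = 277 * 274 / 3.6 = 21080

21080 kW


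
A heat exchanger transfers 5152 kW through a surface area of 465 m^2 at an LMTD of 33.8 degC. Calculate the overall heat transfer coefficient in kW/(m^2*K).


From Q = U*A*LMTD, U = Q / (A * LMTD)
U = 5152 / (465 * 33.8) = 5152 / 15717 = 0.3278

0.3278 kW/(m^2*K)


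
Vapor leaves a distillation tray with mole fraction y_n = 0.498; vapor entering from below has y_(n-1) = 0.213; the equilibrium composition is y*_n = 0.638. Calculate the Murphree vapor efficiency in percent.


Murphree vapor efficiency: EMV = (y_n - y_(n-1)) / (y*_n - y_(n-1)) * 100
EMV = (0.498 - 0.213) / (0.638 - 0.213) * 100 = 0.285 / 0.425 * 100 = 67.06

67.06 %


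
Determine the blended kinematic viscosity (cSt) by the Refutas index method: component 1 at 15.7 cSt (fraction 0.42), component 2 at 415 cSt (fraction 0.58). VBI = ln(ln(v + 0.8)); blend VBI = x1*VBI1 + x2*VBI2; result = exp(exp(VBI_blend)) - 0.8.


Refutas method: VBN_i = 14.534*ln(ln(visc_i + 0.8)) + 10.975, blended linearly by mass fraction; since VBN is linear in VBI_i = ln(ln(visc_i + 0.8)) and the fractions sum to 1, blend VBI directly: visc = exp(exp(VBI_blend)) - 0.8
VBI_1 = ln(ln(15.7 + 0.8)) = 1.03082
VBI_2 = ln(ln(415 + 0.8)) = 1.79678
VBI_blend = 0.42 * 1.03082 + 0.58 * 1.79678 = 1.47508
visc_blend = exp(exp(1.47508)) - 0.8 = 78.35

78.35 cSt


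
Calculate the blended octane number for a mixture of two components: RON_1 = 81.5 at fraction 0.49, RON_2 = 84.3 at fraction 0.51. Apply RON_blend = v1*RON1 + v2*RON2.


Linear blending: RON_blend = sum(vi * RONi)
Contribution 1: 0.49 * 81.5 = 39.935
Contribution 2: 0.51 * 84.3 = 42.993
RON_blend = 39.935 + 42.993 = 82.928

82.928


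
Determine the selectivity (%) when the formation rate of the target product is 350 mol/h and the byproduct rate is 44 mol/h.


Selectivity = desired / (desired + undesired) * 100
Total products = 350 + 44 = 394 mol/h
S = 350 / 394 * 100
= 0.8883 * 100
= 88.83 %

88.83 %


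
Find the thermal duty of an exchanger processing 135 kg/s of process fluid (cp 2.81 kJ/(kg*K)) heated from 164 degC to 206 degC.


Q = m_dot * cp * delta_T
delta_T = 206 - 164 = 42 K
Q = 135 * 2.81 * 42
= 379.35 * 42
= 15932.7 kW

15932.7 kW


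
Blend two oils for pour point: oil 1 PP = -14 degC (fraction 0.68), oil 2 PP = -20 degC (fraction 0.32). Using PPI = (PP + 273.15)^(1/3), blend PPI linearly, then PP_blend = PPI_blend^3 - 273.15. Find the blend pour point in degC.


PPI_1 = (-14 + 273.15)^(1/3) = 6.375541
PPI_2 = (-20 + 273.15)^(1/3) = 6.325953
PPI_blend = 0.68 * 6.375541 + 0.32 * 6.325953 = 6.359673
PP_blend = 6.359673^3 - 273.15 = 257.2198 - 273.15 = -15.93

-15.93 degC


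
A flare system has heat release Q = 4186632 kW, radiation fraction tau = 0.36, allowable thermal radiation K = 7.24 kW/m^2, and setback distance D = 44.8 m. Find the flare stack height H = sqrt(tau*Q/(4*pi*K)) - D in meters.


tau*Q/(4*pi*K) = 0.36 * 4186632 / (4 * pi * 7.24) = 16566
sqrt(16566) = 128.709
H = 128.709 - 44.8 = 83.91

83.91 m


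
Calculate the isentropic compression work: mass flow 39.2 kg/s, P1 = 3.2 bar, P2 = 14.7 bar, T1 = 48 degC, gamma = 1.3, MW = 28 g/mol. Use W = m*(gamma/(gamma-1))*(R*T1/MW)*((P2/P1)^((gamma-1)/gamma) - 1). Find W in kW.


Isentropic work: W = m*(gamma/(gamma-1))*(R*T1/MW)*((P2/P1)^((gamma-1)/gamma) - 1)
T1 = 48 + 273.15 = 321.15 K
Pressure ratio = 14.7 / 3.2 = 4.59375
Exponent = (1.3 - 1)/1.3 = 0.230769
(P2/P1)^exp - 1 = 4.59375^0.230769 - 1 = 0.421699
W = 39.2 * 1.3 / 0.3 * 8.314 * 321.15 / 28 * 0.421699 = 6831

6831 kW


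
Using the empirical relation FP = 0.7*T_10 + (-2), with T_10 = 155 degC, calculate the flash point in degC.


FP = 0.7 * 155 + (-2) = 106.5

106.5 degC


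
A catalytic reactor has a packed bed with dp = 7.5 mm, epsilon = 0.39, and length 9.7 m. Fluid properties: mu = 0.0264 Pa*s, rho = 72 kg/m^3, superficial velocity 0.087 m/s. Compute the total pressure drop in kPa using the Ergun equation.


dp = 7.5 mm = 0.0075 m
Viscous term = 150*0.0264*0.087*(1-0.39)^2 / (0.0075^2*0.39^3) = 38420
Inertial term = 1.75*72*0.087^2*(1-0.39) / (0.0075*0.39^3) = 1307.63
dP/L = 38420 + 1307.63 = 39727.6 Pa/m
dP = 39727.6 * 9.7 / 1000 = 385.4 kPa

385.4 kPa
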